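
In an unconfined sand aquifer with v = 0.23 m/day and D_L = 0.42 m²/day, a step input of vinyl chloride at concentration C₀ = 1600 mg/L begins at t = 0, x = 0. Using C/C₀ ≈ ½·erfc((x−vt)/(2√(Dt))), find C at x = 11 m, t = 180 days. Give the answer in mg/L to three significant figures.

1590 mg/L

For a continuous step input, C/C₀ ≈ ½·erfc((x−vt)/(2√(Dt))).
vt = 0.23 × 180 = 41.4 m and 2√(Dt) = 2√(0.42 × 180) = 17.39 m.
Argument (x−vt)/(2√(Dt)) = (11 − 41.4)/17.39 = -1.748; ½·erfc(-1.748) = 0.9933.
C = 1600 × 0.9933 = 1590 mg/L.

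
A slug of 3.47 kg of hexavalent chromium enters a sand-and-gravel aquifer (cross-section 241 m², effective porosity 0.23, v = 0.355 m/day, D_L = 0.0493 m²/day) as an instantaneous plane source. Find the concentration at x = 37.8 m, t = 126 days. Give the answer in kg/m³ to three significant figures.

0.00103 kg/m³

For an instantaneous plane source, C(x,t) = M/(n_e·A·√(4πDt)) · exp(−(x−vt)²/(4Dt)), with n_e·A the pore (flow) area.
Plume center vt = 0.355 × 126 = 44.73 m, so the well at 37.8 m is 6.93 m upgradient of the peak.
√(4πDt) = 8.835 m, giving peak height M/(n_e·A·√(4πDt)) = 3.47/(0.23 × 241 × 8.835) = 0.007086 kg/m³.
(x−vt)²/(4Dt) = (-6.93)²/(4 × 0.0493 × 126) = 1.933; exp(−1.933) = 0.1447.
C = 0.007086 × 0.1447 = 0.00103 kg/m³.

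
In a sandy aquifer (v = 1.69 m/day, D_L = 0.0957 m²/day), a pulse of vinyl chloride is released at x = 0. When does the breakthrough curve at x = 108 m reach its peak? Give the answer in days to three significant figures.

63.9 days

For the 1D instantaneous-source solution, setting ∂C/∂t = 0 at fixed x gives v²t² + 2Dt − x² = 0, so t = (√(D² + v²x²) − D)/v².
√(D² + v²x²) = √(0.0957² + 1.69² × 108²) = 182.5; v² = 2.8561.
t = (182.5 − 0.0957)/2.8561 = 63.9 days (vs. the pure-advection estimate x/v = 63.9 d).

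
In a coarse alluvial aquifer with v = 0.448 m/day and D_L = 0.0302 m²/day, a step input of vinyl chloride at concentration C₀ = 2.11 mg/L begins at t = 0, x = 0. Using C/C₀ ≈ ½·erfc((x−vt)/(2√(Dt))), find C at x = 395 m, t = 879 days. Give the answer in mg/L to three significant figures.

For a continuous step input, C/C₀ ≈ ½·erfc((x−vt)/(2√(Dt))).
vt = 0.448 × 879 = 393.792 m and 2√(Dt) = 2√(0.0302 × 879) = 10.30 m.
Argument (x−vt)/(2√(Dt)) = (395 − 393.792)/10.30 = 0.1173; ½·erfc(0.1173) = 0.4341.
C = 2.11 × 0.4341 = 0.916 mg/L.

0.916 mg/L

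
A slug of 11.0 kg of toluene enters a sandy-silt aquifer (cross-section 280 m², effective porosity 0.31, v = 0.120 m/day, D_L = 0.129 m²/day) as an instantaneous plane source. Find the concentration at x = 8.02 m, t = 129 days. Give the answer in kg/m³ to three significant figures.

0.00380 kg/m³

For an instantaneous plane source, C(x,t) = M/(n_e·A·√(4πDt)) · exp(−(x−vt)²/(4Dt)), with n_e·A the pore (flow) area.
Plume center vt = 0.120 × 129 = 15.48 m, so the well at 8.02 m is 7.46 m upgradient of the peak.
√(4πDt) = 14.46 m, giving peak height M/(n_e·A·√(4πDt)) = 11.0/(0.31 × 280 × 14.46) = 0.008764 kg/m³.
(x−vt)²/(4Dt) = (-7.46)²/(4 × 0.129 × 129) = 0.8361; exp(−0.8361) = 0.4334.
C = 0.008764 × 0.4334 = 0.00380 kg/m³.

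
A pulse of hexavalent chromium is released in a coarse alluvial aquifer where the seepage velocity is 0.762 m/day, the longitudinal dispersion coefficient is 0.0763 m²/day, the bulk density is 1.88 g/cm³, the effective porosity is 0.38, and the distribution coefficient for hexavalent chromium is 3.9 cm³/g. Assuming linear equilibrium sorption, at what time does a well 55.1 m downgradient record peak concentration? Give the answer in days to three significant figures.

Retardation factor R = 1 + ρ_b·K_d/n = 1 + 1.88 × 3.9/0.38 = 20.29.
Sorption retards both mechanisms: v_R = v/R = 0.03756 m/day, D_R = D/R = 0.003760 m²/day.
Peak time from v_R²t² + 2D_R t − x² = 0: t = (√(D_R² + v_R²x²) − D_R)/v_R².
√(D_R² + v_R²x²) = √(0.003760² + 0.03756² × 55.1²) = 2.070; v_R² = 0.001411.
t = (2.070 − 0.003760)/0.001411 = 1460 days.

1460 days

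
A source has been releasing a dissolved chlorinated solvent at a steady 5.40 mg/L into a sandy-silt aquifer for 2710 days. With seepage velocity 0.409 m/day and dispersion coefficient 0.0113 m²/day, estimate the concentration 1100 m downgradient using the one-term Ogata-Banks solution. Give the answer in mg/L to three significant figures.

4.63 mg/L

For a continuous step input, C/C₀ ≈ ½·erfc((x−vt)/(2√(Dt))).
vt = 0.409 × 2710 = 1108.39 m and 2√(Dt) = 2√(0.0113 × 2710) = 11.07 m.
Argument (x−vt)/(2√(Dt)) = (1100 − 1108.39)/11.07 = -0.7579; ½·erfc(-0.7579) = 0.8581.
C = 5.40 × 0.8581 = 4.63 mg/L.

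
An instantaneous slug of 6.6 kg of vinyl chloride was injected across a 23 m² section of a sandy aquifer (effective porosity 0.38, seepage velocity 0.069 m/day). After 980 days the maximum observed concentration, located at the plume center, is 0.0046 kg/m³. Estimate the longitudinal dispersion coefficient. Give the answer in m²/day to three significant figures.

At the plume center C_max = M/(n_e·A·√(4πDt)), so D = M²/(4πt·(n_e·A·C_max)²).
n_e·A·C_max = 0.38 × 23 × 0.0046 = 0.04020 kg/m.
D = 6.6²/(4π × 980 × 0.04020²) = 2.19 m²/day.

2.19 m²/day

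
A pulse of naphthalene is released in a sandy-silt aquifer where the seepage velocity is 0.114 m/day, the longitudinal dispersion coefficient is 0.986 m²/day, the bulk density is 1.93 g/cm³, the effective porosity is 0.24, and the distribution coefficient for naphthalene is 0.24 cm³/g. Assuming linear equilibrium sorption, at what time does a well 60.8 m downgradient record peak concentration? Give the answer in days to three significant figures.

1360 days

Retardation factor R = 1 + ρ_b·K_d/n = 1 + 1.93 × 0.24/0.24 = 2.930.
Sorption retards both mechanisms: v_R = v/R = 0.03891 m/day, D_R = D/R = 0.3365 m²/day.
Peak time from v_R²t² + 2D_R t − x² = 0: t = (√(D_R² + v_R²x²) − D_R)/v_R².
√(D_R² + v_R²x²) = √(0.3365² + 0.03891² × 60.8²) = 2.390; v_R² = 0.001514.
t = (2.390 − 0.3365)/0.001514 = 1360 days.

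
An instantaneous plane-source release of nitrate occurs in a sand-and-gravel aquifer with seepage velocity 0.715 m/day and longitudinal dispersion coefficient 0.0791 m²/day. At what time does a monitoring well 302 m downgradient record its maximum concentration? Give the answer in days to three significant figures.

422 days

For the 1D instantaneous-source solution, setting ∂C/∂t = 0 at fixed x gives v²t² + 2Dt − x² = 0, so t = (√(D² + v²x²) − D)/v².
√(D² + v²x²) = √(0.0791² + 0.715² × 302²) = 215.9; v² = 0.511225.
t = (215.9 − 0.0791)/0.511225 = 422 days (vs. the pure-advection estimate x/v = 422 d).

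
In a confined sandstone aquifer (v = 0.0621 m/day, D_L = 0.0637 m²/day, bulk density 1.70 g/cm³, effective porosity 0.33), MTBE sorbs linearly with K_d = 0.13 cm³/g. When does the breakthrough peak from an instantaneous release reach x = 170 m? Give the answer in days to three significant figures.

Retardation factor R = 1 + ρ_b·K_d/n = 1 + 1.70 × 0.13/0.33 = 1.670.
Sorption retards both mechanisms: v_R = v/R = 0.03719 m/day, D_R = D/R = 0.03814 m²/day.
Peak time from v_R²t² + 2D_R t − x² = 0: t = (√(D_R² + v_R²x²) − D_R)/v_R².
√(D_R² + v_R²x²) = √(0.03814² + 0.03719² × 170²) = 6.322; v_R² = 0.001383.
t = (6.322 − 0.03814)/0.001383 = 4540 days.

4540 days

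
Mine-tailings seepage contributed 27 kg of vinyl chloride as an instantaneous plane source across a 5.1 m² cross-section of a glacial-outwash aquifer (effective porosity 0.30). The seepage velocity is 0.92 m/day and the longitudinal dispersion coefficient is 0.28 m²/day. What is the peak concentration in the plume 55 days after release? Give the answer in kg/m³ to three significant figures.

The peak of an instantaneous 1D plume sits at x = vt; there the Gaussian factor is 1 and C_max = M/(n_e·A·√(4πDt)), where n_e·A is the pore area the mass is dissolved in.
√(4πDt) = √(4π × 0.28 × 55) = 13.91 m, so C_max = 27/(0.30 × 5.1 × 13.91) = 1.27 kg/m³.

1.27 kg/m³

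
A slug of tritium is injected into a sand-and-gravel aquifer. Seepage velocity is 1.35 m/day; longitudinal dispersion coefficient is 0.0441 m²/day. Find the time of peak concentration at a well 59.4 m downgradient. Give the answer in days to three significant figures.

44.0 days

For the 1D instantaneous-source solution, setting ∂C/∂t = 0 at fixed x gives v²t² + 2Dt − x² = 0, so t = (√(D² + v²x²) − D)/v².
√(D² + v²x²) = √(0.0441² + 1.35² × 59.4²) = 80.19; v² = 1.8225.
t = (80.19 − 0.0441)/1.8225 = 44.0 days (vs. the pure-advection estimate x/v = 44.0 d).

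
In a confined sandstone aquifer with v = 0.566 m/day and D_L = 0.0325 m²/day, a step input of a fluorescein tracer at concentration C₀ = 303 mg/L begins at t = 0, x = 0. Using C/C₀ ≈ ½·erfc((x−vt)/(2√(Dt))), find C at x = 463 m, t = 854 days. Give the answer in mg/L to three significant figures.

302 mg/L

For a continuous step input, C/C₀ ≈ ½·erfc((x−vt)/(2√(Dt))).
vt = 0.566 × 854 = 483.364 m and 2√(Dt) = 2√(0.0325 × 854) = 10.54 m.
Argument (x−vt)/(2√(Dt)) = (463 − 483.364)/10.54 = -1.932; ½·erfc(-1.932) = 0.9969.
C = 303 × 0.9969 = 302 mg/L.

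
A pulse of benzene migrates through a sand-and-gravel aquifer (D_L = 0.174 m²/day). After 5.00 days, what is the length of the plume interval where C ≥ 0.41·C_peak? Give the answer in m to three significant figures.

The plume is Gaussian with σ = √(2Dt) = √(2 × 0.174 × 5.00) = 1.319 m.
C/C_peak = exp(−Δx²/(2σ²)) = 0.41 ⇒ Δx = σ·√(−2 ln 0.41) = 1.319 × 1.335 = 1.761 m.
Width = 2Δx = 3.52 m.

3.52 m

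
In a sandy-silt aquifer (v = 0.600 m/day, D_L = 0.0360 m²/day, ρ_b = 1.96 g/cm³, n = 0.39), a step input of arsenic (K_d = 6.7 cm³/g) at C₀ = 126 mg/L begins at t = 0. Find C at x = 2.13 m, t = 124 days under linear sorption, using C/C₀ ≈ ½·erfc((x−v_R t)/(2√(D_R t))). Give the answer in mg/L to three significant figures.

Retardation factor R = 1 + ρ_b·K_d/n = 1 + 1.96 × 6.7/0.39 = 34.67.
Sorption retards both mechanisms: v_R = v/R = 0.01731 m/day, D_R = D/R = 0.001038 m²/day.
v_R·t = 0.01731 × 124 = 2.14644 m; 2√(D_R t) = 0.7175 m; argument = (2.13 − 2.14644)/0.7175 = -0.02291.
C = C₀ × ½·erfc(-0.02291) = 126 × 0.5129 = 64.6 mg/L.

64.6 mg/L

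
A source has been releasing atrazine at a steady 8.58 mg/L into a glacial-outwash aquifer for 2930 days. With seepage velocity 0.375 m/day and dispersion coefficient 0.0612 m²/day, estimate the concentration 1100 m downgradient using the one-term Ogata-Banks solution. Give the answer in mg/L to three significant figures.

4.06 mg/L

For a continuous step input, C/C₀ ≈ ½·erfc((x−vt)/(2√(Dt))).
vt = 0.375 × 2930 = 1098.75 m and 2√(Dt) = 2√(0.0612 × 2930) = 26.78 m.
Argument (x−vt)/(2√(Dt)) = (1100 − 1098.75)/26.78 = 0.04668; ½·erfc(0.04668) = 0.4737.
C = 8.58 × 0.4737 = 4.06 mg/L.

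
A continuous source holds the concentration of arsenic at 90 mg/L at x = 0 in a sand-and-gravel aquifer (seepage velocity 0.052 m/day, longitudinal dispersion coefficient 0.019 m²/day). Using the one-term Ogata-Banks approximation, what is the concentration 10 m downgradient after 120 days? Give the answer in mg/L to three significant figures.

3.52 mg/L

For a continuous step input, C/C₀ ≈ ½·erfc((x−vt)/(2√(Dt))).
vt = 0.052 × 120 = 6.24 m and 2√(Dt) = 2√(0.019 × 120) = 3.020 m.
Argument (x−vt)/(2√(Dt)) = (10 − 6.24)/3.020 = 1.245; ½·erfc(1.245) = 0.03914.
C = 90 × 0.03914 = 3.52 mg/L.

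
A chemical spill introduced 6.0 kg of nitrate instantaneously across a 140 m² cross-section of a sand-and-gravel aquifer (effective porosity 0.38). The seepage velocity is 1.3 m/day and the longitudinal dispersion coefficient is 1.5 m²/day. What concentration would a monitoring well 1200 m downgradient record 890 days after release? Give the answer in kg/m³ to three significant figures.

0.000616 kg/m³

For an instantaneous plane source, C(x,t) = M/(n_e·A·√(4πDt)) · exp(−(x−vt)²/(4Dt)), with n_e·A the pore (flow) area.
Plume center vt = 1.3 × 890 = 1157 m, so the well at 1200 m is 43 m downgradient of the peak.
√(4πDt) = 129.5 m, giving peak height M/(n_e·A·√(4πDt)) = 6.0/(0.38 × 140 × 129.5) = 0.0008709 kg/m³.
(x−vt)²/(4Dt) = (43)²/(4 × 1.5 × 890) = 0.3463; exp(−0.3463) = 0.7073.
C = 0.0008709 × 0.7073 = 0.000616 kg/m³.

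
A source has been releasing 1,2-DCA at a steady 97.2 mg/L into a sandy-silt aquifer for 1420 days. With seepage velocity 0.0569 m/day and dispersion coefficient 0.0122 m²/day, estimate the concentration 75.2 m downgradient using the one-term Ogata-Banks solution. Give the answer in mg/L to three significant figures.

80.6 mg/L

For a continuous step input, C/C₀ ≈ ½·erfc((x−vt)/(2√(Dt))).
vt = 0.0569 × 1420 = 80.798 m and 2√(Dt) = 2√(0.0122 × 1420) = 8.324 m.
Argument (x−vt)/(2√(Dt)) = (75.2 − 80.798)/8.324 = -0.6725; ½·erfc(-0.6725) = 0.8292.
C = 97.2 × 0.8292 = 80.6 mg/L.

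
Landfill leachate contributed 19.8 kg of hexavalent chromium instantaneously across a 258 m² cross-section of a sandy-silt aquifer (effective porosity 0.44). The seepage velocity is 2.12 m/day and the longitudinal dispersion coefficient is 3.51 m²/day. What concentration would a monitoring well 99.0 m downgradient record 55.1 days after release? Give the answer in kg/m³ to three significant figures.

0.00235 kg/m³

For an instantaneous plane source, C(x,t) = M/(n_e·A·√(4πDt)) · exp(−(x−vt)²/(4Dt)), with n_e·A the pore (flow) area.
Plume center vt = 2.12 × 55.1 = 116.812 m, so the well at 99.0 m is 17.812 m upgradient of the peak.
√(4πDt) = 49.30 m, giving peak height M/(n_e·A·√(4πDt)) = 19.8/(0.44 × 258 × 49.30) = 0.003538 kg/m³.
(x−vt)²/(4Dt) = (-17.812)²/(4 × 3.51 × 55.1) = 0.4101; exp(−0.4101) = 0.6636.
C = 0.003538 × 0.6636 = 0.00235 kg/m³.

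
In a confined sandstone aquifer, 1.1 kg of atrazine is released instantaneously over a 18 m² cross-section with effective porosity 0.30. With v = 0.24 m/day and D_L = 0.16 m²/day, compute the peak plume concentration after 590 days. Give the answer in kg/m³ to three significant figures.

0.00591 kg/m³

The peak of an instantaneous 1D plume sits at x = vt; there the Gaussian factor is 1 and C_max = M/(n_e·A·√(4πDt)), where n_e·A is the pore area the mass is dissolved in.
√(4πDt) = √(4π × 0.16 × 590) = 34.44 m, so C_max = 1.1/(0.30 × 18 × 34.44) = 0.00591 kg/m³.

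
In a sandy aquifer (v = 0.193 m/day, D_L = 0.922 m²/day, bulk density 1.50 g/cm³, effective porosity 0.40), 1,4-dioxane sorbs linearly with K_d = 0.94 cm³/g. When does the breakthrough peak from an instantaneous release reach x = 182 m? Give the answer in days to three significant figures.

4160 days

Retardation factor R = 1 + ρ_b·K_d/n = 1 + 1.50 × 0.94/0.40 = 4.525.
Sorption retards both mechanisms: v_R = v/R = 0.04265 m/day, D_R = D/R = 0.2038 m²/day.
Peak time from v_R²t² + 2D_R t − x² = 0: t = (√(D_R² + v_R²x²) − D_R)/v_R².
√(D_R² + v_R²x²) = √(0.2038² + 0.04265² × 182²) = 7.765; v_R² = 0.001819.
t = (7.765 − 0.2038)/0.001819 = 4160 days.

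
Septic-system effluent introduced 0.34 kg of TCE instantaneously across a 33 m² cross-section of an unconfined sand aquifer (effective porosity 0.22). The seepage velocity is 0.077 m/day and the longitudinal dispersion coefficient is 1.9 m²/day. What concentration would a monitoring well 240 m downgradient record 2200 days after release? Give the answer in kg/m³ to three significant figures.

0.000152 kg/m³

For an instantaneous plane source, C(x,t) = M/(n_e·A·√(4πDt)) · exp(−(x−vt)²/(4Dt)), with n_e·A the pore (flow) area.
Plume center vt = 0.077 × 2200 = 169.4 m, so the well at 240 m is 70.6 m downgradient of the peak.
√(4πDt) = 229.2 m, giving peak height M/(n_e·A·√(4πDt)) = 0.34/(0.22 × 33 × 229.2) = 0.0002043 kg/m³.
(x−vt)²/(4Dt) = (70.6)²/(4 × 1.9 × 2200) = 0.2981; exp(−0.2981) = 0.7422.
C = 0.0002043 × 0.7422 = 0.000152 kg/m³.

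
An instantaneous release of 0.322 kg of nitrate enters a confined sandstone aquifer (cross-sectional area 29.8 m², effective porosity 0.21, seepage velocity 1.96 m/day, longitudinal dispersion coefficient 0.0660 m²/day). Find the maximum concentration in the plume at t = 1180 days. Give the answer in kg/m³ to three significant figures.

0.00164 kg/m³

The peak of an instantaneous 1D plume sits at x = vt; there the Gaussian factor is 1 and C_max = M/(n_e·A·√(4πDt)), where n_e·A is the pore area the mass is dissolved in.
√(4πDt) = √(4π × 0.0660 × 1180) = 31.28 m, so C_max = 0.322/(0.21 × 29.8 × 31.28) = 0.00164 kg/m³.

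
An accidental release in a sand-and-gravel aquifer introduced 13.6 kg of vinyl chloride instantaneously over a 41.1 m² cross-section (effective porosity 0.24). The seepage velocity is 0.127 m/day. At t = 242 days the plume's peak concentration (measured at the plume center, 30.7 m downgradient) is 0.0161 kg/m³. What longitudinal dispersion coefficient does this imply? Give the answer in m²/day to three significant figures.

2.41 m²/day

At the plume center C_max = M/(n_e·A·√(4πDt)), so D = M²/(4πt·(n_e·A·C_max)²).
n_e·A·C_max = 0.24 × 41.1 × 0.0161 = 0.1588 kg/m.
D = 13.6²/(4π × 242 × 0.1588²) = 2.41 m²/day.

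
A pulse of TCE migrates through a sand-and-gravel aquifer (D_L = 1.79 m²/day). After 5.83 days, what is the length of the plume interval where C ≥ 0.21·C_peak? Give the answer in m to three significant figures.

16.1 m

The plume is Gaussian with σ = √(2Dt) = √(2 × 1.79 × 5.83) = 4.569 m.
C/C_peak = exp(−Δx²/(2σ²)) = 0.21 ⇒ Δx = σ·√(−2 ln 0.21) = 4.569 × 1.767 = 8.073 m.
Width = 2Δx = 16.1 m.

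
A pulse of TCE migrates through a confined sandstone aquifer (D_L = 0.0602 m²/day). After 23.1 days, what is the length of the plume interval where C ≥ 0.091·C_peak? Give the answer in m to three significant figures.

7.30 m

The plume is Gaussian with σ = √(2Dt) = √(2 × 0.0602 × 23.1) = 1.668 m.
C/C_peak = exp(−Δx²/(2σ²)) = 0.091 ⇒ Δx = σ·√(−2 ln 0.091) = 1.668 × 2.189 = 3.651 m.
Width = 2Δx = 7.30 m.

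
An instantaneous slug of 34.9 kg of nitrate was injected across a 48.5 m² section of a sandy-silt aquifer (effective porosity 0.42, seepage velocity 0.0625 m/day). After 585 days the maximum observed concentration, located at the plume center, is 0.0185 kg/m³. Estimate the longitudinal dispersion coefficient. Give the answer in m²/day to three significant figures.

At the plume center C_max = M/(n_e·A·√(4πDt)), so D = M²/(4πt·(n_e·A·C_max)²).
n_e·A·C_max = 0.42 × 48.5 × 0.0185 = 0.3768 kg/m.
D = 34.9²/(4π × 585 × 0.3768²) = 1.17 m²/day.

1.17 m²/day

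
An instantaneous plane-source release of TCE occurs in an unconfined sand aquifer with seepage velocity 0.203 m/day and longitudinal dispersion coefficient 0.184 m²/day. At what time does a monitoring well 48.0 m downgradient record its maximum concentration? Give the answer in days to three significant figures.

232 days

For the 1D instantaneous-source solution, setting ∂C/∂t = 0 at fixed x gives v²t² + 2Dt − x² = 0, so t = (√(D² + v²x²) − D)/v².
√(D² + v²x²) = √(0.184² + 0.203² × 48.0²) = 9.746; v² = 0.041209.
t = (9.746 − 0.184)/0.041209 = 232 days (vs. the pure-advection estimate x/v = 236 d).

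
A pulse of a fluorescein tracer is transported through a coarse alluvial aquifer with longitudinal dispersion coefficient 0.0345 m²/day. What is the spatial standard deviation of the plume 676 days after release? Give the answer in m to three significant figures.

6.83 m

Dispersive spreading gives a Gaussian with σ² = 2Dt; advection only shifts the center.
σ = √(2 × 0.0345 × 676) = 6.83 m.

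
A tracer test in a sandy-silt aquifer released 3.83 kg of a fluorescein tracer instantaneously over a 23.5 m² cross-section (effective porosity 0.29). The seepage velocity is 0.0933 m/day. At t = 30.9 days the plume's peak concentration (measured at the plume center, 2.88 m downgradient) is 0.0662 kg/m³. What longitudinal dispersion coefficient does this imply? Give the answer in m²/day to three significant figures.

At the plume center C_max = M/(n_e·A·√(4πDt)), so D = M²/(4πt·(n_e·A·C_max)²).
n_e·A·C_max = 0.29 × 23.5 × 0.0662 = 0.4512 kg/m.
D = 3.83²/(4π × 30.9 × 0.4512²) = 0.186 m²/day.

0.186 m²/day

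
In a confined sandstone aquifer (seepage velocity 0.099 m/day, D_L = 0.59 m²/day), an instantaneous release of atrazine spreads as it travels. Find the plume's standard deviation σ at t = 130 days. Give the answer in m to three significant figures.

Dispersive spreading gives a Gaussian with σ² = 2Dt; advection only shifts the center.
σ = √(2 × 0.59 × 130) = 12.4 m.

12.4 m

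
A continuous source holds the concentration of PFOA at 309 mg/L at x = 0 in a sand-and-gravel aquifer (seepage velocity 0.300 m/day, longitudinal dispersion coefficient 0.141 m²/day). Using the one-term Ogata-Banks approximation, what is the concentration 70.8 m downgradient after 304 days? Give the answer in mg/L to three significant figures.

For a continuous step input, C/C₀ ≈ ½·erfc((x−vt)/(2√(Dt))).
vt = 0.300 × 304 = 91.2 m and 2√(Dt) = 2√(0.141 × 304) = 13.09 m.
Argument (x−vt)/(2√(Dt)) = (70.8 − 91.2)/13.09 = -1.558; ½·erfc(-1.558) = 0.9862.
C = 309 × 0.9862 = 305 mg/L.

305 mg/L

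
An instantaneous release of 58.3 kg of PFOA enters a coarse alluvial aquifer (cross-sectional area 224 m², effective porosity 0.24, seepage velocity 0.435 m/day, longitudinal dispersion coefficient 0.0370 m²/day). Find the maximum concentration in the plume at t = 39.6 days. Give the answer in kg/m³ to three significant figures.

0.253 kg/m³

The peak of an instantaneous 1D plume sits at x = vt; there the Gaussian factor is 1 and C_max = M/(n_e·A·√(4πDt)), where n_e·A is the pore area the mass is dissolved in.
√(4πDt) = √(4π × 0.0370 × 39.6) = 4.291 m, so C_max = 58.3/(0.24 × 224 × 4.291) = 0.253 kg/m³.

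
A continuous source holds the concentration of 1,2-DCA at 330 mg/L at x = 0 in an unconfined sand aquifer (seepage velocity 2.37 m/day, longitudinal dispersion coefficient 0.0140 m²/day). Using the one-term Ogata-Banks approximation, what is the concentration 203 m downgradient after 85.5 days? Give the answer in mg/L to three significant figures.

134 mg/L

For a continuous step input, C/C₀ ≈ ½·erfc((x−vt)/(2√(Dt))).
vt = 2.37 × 85.5 = 202.635 m and 2√(Dt) = 2√(0.0140 × 85.5) = 2.188 m.
Argument (x−vt)/(2√(Dt)) = (203 − 202.635)/2.188 = 0.1668; ½·erfc(0.1668) = 0.4068.
C = 330 × 0.4068 = 134 mg/L.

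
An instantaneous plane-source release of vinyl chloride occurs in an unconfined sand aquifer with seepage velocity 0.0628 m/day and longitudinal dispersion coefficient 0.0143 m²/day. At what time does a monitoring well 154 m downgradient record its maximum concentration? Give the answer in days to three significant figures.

For the 1D instantaneous-source solution, setting ∂C/∂t = 0 at fixed x gives v²t² + 2Dt − x² = 0, so t = (√(D² + v²x²) − D)/v².
√(D² + v²x²) = √(0.0143² + 0.0628² × 154²) = 9.671; v² = 0.00394384.
t = (9.671 − 0.0143)/0.00394384 = 2450 days (vs. the pure-advection estimate x/v = 2450 d).

2450 days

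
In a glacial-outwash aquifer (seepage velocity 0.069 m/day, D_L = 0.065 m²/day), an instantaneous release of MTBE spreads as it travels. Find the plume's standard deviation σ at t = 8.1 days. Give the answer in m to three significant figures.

1.03 m

Dispersive spreading gives a Gaussian with σ² = 2Dt; advection only shifts the center.
σ = √(2 × 0.065 × 8.1) = 1.03 m.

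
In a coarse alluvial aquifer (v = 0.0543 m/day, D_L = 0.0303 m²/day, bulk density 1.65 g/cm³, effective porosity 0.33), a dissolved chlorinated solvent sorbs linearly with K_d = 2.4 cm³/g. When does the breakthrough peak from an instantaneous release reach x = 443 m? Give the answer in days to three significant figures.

106000 days

Retardation factor R = 1 + ρ_b·K_d/n = 1 + 1.65 × 2.4/0.33 = 13.00.
Sorption retards both mechanisms: v_R = v/R = 0.004177 m/day, D_R = D/R = 0.002331 m²/day.
Peak time from v_R²t² + 2D_R t − x² = 0: t = (√(D_R² + v_R²x²) − D_R)/v_R².
√(D_R² + v_R²x²) = √(0.002331² + 0.004177² × 443²) = 1.850; v_R² = 1.745e-05.
t = (1.850 − 0.002331)/1.745e-05 = 106000 days.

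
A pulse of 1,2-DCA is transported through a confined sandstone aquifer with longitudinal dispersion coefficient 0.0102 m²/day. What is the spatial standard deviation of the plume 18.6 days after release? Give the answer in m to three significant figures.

Dispersive spreading gives a Gaussian with σ² = 2Dt; advection only shifts the center.
σ = √(2 × 0.0102 × 18.6) = 0.616 m.

0.616 m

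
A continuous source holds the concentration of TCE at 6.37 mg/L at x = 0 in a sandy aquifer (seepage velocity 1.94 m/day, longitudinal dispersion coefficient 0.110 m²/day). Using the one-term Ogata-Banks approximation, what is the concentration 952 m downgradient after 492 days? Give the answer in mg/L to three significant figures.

3.79 mg/L

For a continuous step input, C/C₀ ≈ ½·erfc((x−vt)/(2√(Dt))).
vt = 1.94 × 492 = 954.48 m and 2√(Dt) = 2√(0.110 × 492) = 14.71 m.
Argument (x−vt)/(2√(Dt)) = (952 − 954.48)/14.71 = -0.1686; ½·erfc(-0.1686) = 0.5942.
C = 6.37 × 0.5942 = 3.79 mg/L.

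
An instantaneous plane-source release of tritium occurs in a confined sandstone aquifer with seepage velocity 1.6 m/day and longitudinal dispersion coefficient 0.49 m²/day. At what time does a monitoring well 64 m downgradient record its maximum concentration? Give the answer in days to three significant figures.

For the 1D instantaneous-source solution, setting ∂C/∂t = 0 at fixed x gives v²t² + 2Dt − x² = 0, so t = (√(D² + v²x²) − D)/v².
√(D² + v²x²) = √(0.49² + 1.6² × 64²) = 102.4; v² = 2.56.
t = (102.4 − 0.49)/2.56 = 39.8 days (vs. the pure-advection estimate x/v = 40.0 d).

39.8 days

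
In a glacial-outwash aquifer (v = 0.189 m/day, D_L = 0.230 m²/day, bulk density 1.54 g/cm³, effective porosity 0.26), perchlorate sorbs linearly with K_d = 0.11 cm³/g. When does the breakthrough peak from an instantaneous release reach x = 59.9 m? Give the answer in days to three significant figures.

Retardation factor R = 1 + ρ_b·K_d/n = 1 + 1.54 × 0.11/0.26 = 1.652.
Sorption retards both mechanisms: v_R = v/R = 0.1144 m/day, D_R = D/R = 0.1392 m²/day.
Peak time from v_R²t² + 2D_R t − x² = 0: t = (√(D_R² + v_R²x²) − D_R)/v_R².
√(D_R² + v_R²x²) = √(0.1392² + 0.1144² × 59.9²) = 6.854; v_R² = 0.01309.
t = (6.854 − 0.1392)/0.01309 = 513 days.

513 days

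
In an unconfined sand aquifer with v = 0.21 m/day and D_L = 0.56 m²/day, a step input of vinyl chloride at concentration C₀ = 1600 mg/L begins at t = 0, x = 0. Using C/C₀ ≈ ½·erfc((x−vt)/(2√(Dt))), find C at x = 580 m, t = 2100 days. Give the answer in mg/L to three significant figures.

3.32 mg/L

For a continuous step input, C/C₀ ≈ ½·erfc((x−vt)/(2√(Dt))).
vt = 0.21 × 2100 = 441 m and 2√(Dt) = 2√(0.56 × 2100) = 68.59 m.
Argument (x−vt)/(2√(Dt)) = (580 − 441)/68.59 = 2.027; ½·erfc(2.027) = 0.002074.
C = 1600 × 0.002074 = 3.32 mg/L.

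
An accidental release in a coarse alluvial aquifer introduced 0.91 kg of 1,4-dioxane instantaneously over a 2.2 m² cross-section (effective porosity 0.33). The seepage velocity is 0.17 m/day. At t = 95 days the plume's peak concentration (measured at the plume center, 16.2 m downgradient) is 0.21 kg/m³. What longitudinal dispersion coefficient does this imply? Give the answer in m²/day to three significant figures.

At the plume center C_max = M/(n_e·A·√(4πDt)), so D = M²/(4πt·(n_e·A·C_max)²).
n_e·A·C_max = 0.33 × 2.2 × 0.21 = 0.1525 kg/m.
D = 0.91²/(4π × 95 × 0.1525²) = 0.0298 m²/day.

0.0298 m²/day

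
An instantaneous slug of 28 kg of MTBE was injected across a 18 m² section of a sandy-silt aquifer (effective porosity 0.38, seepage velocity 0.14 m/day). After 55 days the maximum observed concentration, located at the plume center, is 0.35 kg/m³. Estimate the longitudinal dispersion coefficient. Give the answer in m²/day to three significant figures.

At the plume center C_max = M/(n_e·A·√(4πDt)), so D = M²/(4πt·(n_e·A·C_max)²).
n_e·A·C_max = 0.38 × 18 × 0.35 = 2.394 kg/m.
D = 28²/(4π × 55 × 2.394²) = 0.198 m²/day.

0.198 m²/day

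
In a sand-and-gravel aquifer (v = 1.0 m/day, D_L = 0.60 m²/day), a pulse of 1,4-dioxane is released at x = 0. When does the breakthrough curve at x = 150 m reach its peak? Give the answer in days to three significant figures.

For the 1D instantaneous-source solution, setting ∂C/∂t = 0 at fixed x gives v²t² + 2Dt − x² = 0, so t = (√(D² + v²x²) − D)/v².
√(D² + v²x²) = √(0.60² + 1.0² × 150²) = 150.0; v² = 1.
t = (150.0 − 0.60)/1 = 149 days (vs. the pure-advection estimate x/v = 150 d).

149 days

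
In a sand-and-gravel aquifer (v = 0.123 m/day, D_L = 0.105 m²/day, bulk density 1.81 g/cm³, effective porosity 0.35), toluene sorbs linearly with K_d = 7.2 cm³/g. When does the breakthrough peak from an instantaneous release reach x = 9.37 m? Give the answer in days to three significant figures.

2660 days

Retardation factor R = 1 + ρ_b·K_d/n = 1 + 1.81 × 7.2/0.35 = 38.23.
Sorption retards both mechanisms: v_R = v/R = 0.003217 m/day, D_R = D/R = 0.002747 m²/day.
Peak time from v_R²t² + 2D_R t − x² = 0: t = (√(D_R² + v_R²x²) − D_R)/v_R².
√(D_R² + v_R²x²) = √(0.002747² + 0.003217² × 9.37²) = 0.03027; v_R² = 1.035e-05.
t = (0.03027 − 0.002747)/1.035e-05 = 2660 days.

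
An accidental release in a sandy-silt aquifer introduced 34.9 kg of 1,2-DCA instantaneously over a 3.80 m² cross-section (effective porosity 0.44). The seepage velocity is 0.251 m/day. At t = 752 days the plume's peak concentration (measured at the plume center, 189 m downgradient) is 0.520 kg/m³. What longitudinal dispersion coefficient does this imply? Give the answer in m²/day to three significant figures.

At the plume center C_max = M/(n_e·A·√(4πDt)), so D = M²/(4πt·(n_e·A·C_max)²).
n_e·A·C_max = 0.44 × 3.80 × 0.520 = 0.8694 kg/m.
D = 34.9²/(4π × 752 × 0.8694²) = 0.171 m²/day.

0.171 m²/day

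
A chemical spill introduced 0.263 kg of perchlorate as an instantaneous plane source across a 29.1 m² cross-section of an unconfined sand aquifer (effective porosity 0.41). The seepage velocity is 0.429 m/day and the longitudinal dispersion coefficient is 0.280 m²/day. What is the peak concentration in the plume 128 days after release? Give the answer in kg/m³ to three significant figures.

0.00104 kg/m³

The peak of an instantaneous 1D plume sits at x = vt; there the Gaussian factor is 1 and C_max = M/(n_e·A·√(4πDt)), where n_e·A is the pore area the mass is dissolved in.
√(4πDt) = √(4π × 0.280 × 128) = 21.22 m, so C_max = 0.263/(0.41 × 29.1 × 21.22) = 0.00104 kg/m³.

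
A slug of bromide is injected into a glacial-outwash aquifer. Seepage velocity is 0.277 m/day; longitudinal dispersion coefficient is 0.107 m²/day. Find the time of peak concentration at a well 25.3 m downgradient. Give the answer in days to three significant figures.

90.0 days

For the 1D instantaneous-source solution, setting ∂C/∂t = 0 at fixed x gives v²t² + 2Dt − x² = 0, so t = (√(D² + v²x²) − D)/v².
√(D² + v²x²) = √(0.107² + 0.277² × 25.3²) = 7.009; v² = 0.076729.
t = (7.009 − 0.107)/0.076729 = 90.0 days (vs. the pure-advection estimate x/v = 91.3 d).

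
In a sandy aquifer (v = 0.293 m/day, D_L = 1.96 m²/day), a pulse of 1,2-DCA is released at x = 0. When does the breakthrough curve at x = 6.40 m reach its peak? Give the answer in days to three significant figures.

8.77 days

For the 1D instantaneous-source solution, setting ∂C/∂t = 0 at fixed x gives v²t² + 2Dt − x² = 0, so t = (√(D² + v²x²) − D)/v².
√(D² + v²x²) = √(1.96² + 0.293² × 6.40²) = 2.713; v² = 0.085849.
t = (2.713 − 1.96)/0.085849 = 8.77 days (vs. the pure-advection estimate x/v = 21.8 d).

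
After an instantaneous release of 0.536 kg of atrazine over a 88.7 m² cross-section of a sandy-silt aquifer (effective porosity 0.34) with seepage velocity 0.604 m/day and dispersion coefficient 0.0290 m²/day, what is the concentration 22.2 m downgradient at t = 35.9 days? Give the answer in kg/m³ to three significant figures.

0.00461 kg/m³

For an instantaneous plane source, C(x,t) = M/(n_e·A·√(4πDt)) · exp(−(x−vt)²/(4Dt)), with n_e·A the pore (flow) area.
Plume center vt = 0.604 × 35.9 = 21.6836 m, so the well at 22.2 m is 0.5164 m downgradient of the peak.
√(4πDt) = 3.617 m, giving peak height M/(n_e·A·√(4πDt)) = 0.536/(0.34 × 88.7 × 3.617) = 0.004914 kg/m³.
(x−vt)²/(4Dt) = (0.5164)²/(4 × 0.0290 × 35.9) = 0.06404; exp(−0.06404) = 0.9380.
C = 0.004914 × 0.9380 = 0.00461 kg/m³.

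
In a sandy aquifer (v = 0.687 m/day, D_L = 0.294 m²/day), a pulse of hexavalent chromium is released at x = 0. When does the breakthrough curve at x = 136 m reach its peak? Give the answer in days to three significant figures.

197 days

For the 1D instantaneous-source solution, setting ∂C/∂t = 0 at fixed x gives v²t² + 2Dt − x² = 0, so t = (√(D² + v²x²) − D)/v².
√(D² + v²x²) = √(0.294² + 0.687² × 136²) = 93.43; v² = 0.471969.
t = (93.43 − 0.294)/0.471969 = 197 days (vs. the pure-advection estimate x/v = 198 d).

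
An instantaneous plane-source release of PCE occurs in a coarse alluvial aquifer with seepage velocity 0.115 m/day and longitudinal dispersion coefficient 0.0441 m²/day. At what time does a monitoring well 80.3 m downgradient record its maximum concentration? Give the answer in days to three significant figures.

For the 1D instantaneous-source solution, setting ∂C/∂t = 0 at fixed x gives v²t² + 2Dt − x² = 0, so t = (√(D² + v²x²) − D)/v².
√(D² + v²x²) = √(0.0441² + 0.115² × 80.3²) = 9.235; v² = 0.013225.
t = (9.235 − 0.0441)/0.013225 = 695 days (vs. the pure-advection estimate x/v = 698 d).

695 days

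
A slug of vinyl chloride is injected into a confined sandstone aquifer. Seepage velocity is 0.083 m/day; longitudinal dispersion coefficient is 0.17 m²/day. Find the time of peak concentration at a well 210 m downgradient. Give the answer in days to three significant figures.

For the 1D instantaneous-source solution, setting ∂C/∂t = 0 at fixed x gives v²t² + 2Dt − x² = 0, so t = (√(D² + v²x²) − D)/v².
√(D² + v²x²) = √(0.17² + 0.083² × 210²) = 17.43; v² = 0.006889.
t = (17.43 − 0.17)/0.006889 = 2510 days (vs. the pure-advection estimate x/v = 2530 d).

2510 days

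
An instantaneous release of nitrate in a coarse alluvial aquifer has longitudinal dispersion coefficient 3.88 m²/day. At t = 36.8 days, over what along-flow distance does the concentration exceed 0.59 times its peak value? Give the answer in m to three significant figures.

34.7 m

The plume is Gaussian with σ = √(2Dt) = √(2 × 3.88 × 36.8) = 16.90 m.
C/C_peak = exp(−Δx²/(2σ²)) = 0.59 ⇒ Δx = σ·√(−2 ln 0.59) = 16.90 × 1.027 = 17.36 m.
Width = 2Δx = 34.7 m.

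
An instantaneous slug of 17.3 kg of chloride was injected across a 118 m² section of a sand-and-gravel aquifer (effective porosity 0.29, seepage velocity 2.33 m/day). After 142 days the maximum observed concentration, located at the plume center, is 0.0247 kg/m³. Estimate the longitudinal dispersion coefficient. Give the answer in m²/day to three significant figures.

0.235 m²/day

At the plume center C_max = M/(n_e·A·√(4πDt)), so D = M²/(4πt·(n_e·A·C_max)²).
n_e·A·C_max = 0.29 × 118 × 0.0247 = 0.8452 kg/m.
D = 17.3²/(4π × 142 × 0.8452²) = 0.235 m²/day.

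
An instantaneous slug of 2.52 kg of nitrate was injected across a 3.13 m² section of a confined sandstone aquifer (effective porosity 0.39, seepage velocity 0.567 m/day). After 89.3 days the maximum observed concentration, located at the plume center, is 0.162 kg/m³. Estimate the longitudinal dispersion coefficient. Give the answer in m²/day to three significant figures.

At the plume center C_max = M/(n_e·A·√(4πDt)), so D = M²/(4πt·(n_e·A·C_max)²).
n_e·A·C_max = 0.39 × 3.13 × 0.162 = 0.1978 kg/m.
D = 2.52²/(4π × 89.3 × 0.1978²) = 0.145 m²/day.

0.145 m²/day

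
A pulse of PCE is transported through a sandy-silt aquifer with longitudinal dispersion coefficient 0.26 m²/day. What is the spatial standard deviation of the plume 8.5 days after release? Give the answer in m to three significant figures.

2.10 m

Dispersive spreading gives a Gaussian with σ² = 2Dt; advection only shifts the center.
σ = √(2 × 0.26 × 8.5) = 2.10 m.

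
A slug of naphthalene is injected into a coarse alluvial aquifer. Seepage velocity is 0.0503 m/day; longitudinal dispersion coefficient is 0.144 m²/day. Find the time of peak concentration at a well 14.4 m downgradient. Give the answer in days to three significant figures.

235 days

For the 1D instantaneous-source solution, setting ∂C/∂t = 0 at fixed x gives v²t² + 2Dt − x² = 0, so t = (√(D² + v²x²) − D)/v².
√(D² + v²x²) = √(0.144² + 0.0503² × 14.4²) = 0.7385; v² = 0.00253009.
t = (0.7385 − 0.144)/0.00253009 = 235 days (vs. the pure-advection estimate x/v = 286 d).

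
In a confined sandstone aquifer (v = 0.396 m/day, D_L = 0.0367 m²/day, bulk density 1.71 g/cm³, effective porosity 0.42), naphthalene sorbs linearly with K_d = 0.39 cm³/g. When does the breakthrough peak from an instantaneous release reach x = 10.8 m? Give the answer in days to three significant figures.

70.0 days

Retardation factor R = 1 + ρ_b·K_d/n = 1 + 1.71 × 0.39/0.42 = 2.588.
Sorption retards both mechanisms: v_R = v/R = 0.1530 m/day, D_R = D/R = 0.01418 m²/day.
Peak time from v_R²t² + 2D_R t − x² = 0: t = (√(D_R² + v_R²x²) − D_R)/v_R².
√(D_R² + v_R²x²) = √(0.01418² + 0.1530² × 10.8²) = 1.652; v_R² = 0.02341.
t = (1.652 − 0.01418)/0.02341 = 70.0 days.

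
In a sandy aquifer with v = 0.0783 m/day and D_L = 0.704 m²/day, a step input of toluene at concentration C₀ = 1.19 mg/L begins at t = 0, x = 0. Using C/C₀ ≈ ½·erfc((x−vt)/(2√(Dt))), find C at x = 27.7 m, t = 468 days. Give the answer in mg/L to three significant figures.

For a continuous step input, C/C₀ ≈ ½·erfc((x−vt)/(2√(Dt))).
vt = 0.0783 × 468 = 36.6444 m and 2√(Dt) = 2√(0.704 × 468) = 36.30 m.
Argument (x−vt)/(2√(Dt)) = (27.7 − 36.6444)/36.30 = -0.2464; ½·erfc(-0.2464) = 0.6363.
C = 1.19 × 0.6363 = 0.757 mg/L.

0.757 mg/L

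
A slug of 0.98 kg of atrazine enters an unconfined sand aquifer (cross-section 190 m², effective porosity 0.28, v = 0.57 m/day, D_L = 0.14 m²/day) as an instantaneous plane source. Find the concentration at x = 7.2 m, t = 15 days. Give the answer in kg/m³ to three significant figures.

For an instantaneous plane source, C(x,t) = M/(n_e·A·√(4πDt)) · exp(−(x−vt)²/(4Dt)), with n_e·A the pore (flow) area.
Plume center vt = 0.57 × 15 = 8.55 m, so the well at 7.2 m is 1.35 m upgradient of the peak.
√(4πDt) = 5.137 m, giving peak height M/(n_e·A·√(4πDt)) = 0.98/(0.28 × 190 × 5.137) = 0.003586 kg/m³.
(x−vt)²/(4Dt) = (-1.35)²/(4 × 0.14 × 15) = 0.2170; exp(−0.2170) = 0.8049.
C = 0.003586 × 0.8049 = 0.00289 kg/m³.

0.00289 kg/m³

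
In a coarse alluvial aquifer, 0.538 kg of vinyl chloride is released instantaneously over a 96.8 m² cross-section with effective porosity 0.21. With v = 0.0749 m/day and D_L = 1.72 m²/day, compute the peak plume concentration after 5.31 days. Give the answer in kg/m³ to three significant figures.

The peak of an instantaneous 1D plume sits at x = vt; there the Gaussian factor is 1 and C_max = M/(n_e·A·√(4πDt)), where n_e·A is the pore area the mass is dissolved in.
√(4πDt) = √(4π × 1.72 × 5.31) = 10.71 m, so C_max = 0.538/(0.21 × 96.8 × 10.71) = 0.00247 kg/m³.

0.00247 kg/m³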